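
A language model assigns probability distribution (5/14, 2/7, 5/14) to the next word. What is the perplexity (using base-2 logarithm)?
2.9843

Perplexity is 2^H (or exp(H) for natural log).

First, H = -Σ p log p = 1.5774 bits
Perplexity = 2^1.5774 = 2.9843

Interpretation: The model's uncertainty is equivalent to choosing uniformly among 3.0 options.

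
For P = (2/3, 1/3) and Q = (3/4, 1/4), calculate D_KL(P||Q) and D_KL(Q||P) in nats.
D_KL(P||Q) = 0.0174, D_KL(Q||P) = 0.0164

KL divergence is not symmetric: D_KL(P||Q) ≠ D_KL(Q||P) in general.

D_KL(P||Q) = 0.0174 nats
D_KL(Q||P) = 0.0164 nats

No, they are not equal!

This asymmetry is why KL divergence is not a true distance metric.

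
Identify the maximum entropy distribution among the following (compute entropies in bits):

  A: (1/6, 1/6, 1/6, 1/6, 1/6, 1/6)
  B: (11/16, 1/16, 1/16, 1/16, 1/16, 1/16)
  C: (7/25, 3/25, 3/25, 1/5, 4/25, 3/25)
A

For a discrete distribution over n outcomes, entropy is maximized by the uniform distribution.

Computing entropies:
H(A) = 2.5850 bits
H(B) = 1.6216 bits
H(C) = 2.5028 bits

The uniform distribution (where all probabilities equal 1/6) achieves the maximum entropy of log_2(6) = 2.5850 bits.

Distribution A has the highest entropy.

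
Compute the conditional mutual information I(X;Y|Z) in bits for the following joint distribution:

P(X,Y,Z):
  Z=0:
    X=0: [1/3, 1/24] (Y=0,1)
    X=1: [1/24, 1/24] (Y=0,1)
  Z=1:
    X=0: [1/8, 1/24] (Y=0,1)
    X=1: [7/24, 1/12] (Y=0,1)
0.0418 bits

Conditional mutual information: I(X;Y|Z) = H(X|Z) + H(Y|Z) - H(X,Y|Z)

H(Z) = 0.9950
H(X,Z) = 1.7909 → H(X|Z) = 0.7959
H(Y,Z) = 1.7307 → H(Y|Z) = 0.7357
H(X,Y,Z) = 2.4847 → H(X,Y|Z) = 1.4897

I(X;Y|Z) = 0.7959 + 0.7357 - 1.4897 = 0.0418 bits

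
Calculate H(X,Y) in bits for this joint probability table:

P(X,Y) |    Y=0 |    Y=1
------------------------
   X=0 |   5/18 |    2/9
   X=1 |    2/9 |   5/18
1.9911 bits

Joint entropy is H(X,Y) = -Σ_{x,y} p(x,y) log p(x,y).

Summing over all non-zero entries:
H(X,Y) = -[5/18·log_2(5/18) + 2/9·log_2(2/9) + 2/9·log_2(2/9) + 5/18·log_2(5/18)]
H(X,Y) = 1.9911 bits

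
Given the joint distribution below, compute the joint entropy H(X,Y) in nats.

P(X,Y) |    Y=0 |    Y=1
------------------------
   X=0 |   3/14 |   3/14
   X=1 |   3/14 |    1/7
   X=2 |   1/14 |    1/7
1.7348 nats

Joint entropy is H(X,Y) = -Σ_{x,y} p(x,y) log p(x,y).

Summing over all non-zero entries:
H(X,Y) = -[3/14·log_e(3/14) + 3/14·log_e(3/14) + 3/14·log_e(3/14) + 1/7·log_e(1/7) + 1/14·log_e(1/14) + 1/7·log_e(1/7)]
H(X,Y) = 1.7348 nats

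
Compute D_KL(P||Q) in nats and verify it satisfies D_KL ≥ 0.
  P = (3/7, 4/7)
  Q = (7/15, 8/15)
0.0029 nats

KL divergence satisfies the Gibbs inequality: D_KL(P||Q) ≥ 0 for all distributions P, Q.

D_KL(P||Q) = Σ p(x) log(p(x)/q(x))
Term by term:
  x=0: 3/7 × log_e[(3/7)/(7/15)] = -0.0365
  x=1: 4/7 × log_e[(4/7)/(8/15)] = 0.0394
D_KL(P||Q) = 0.0029 nats

D_KL(P||Q) = 0.0029 ≥ 0 ✓

This non-negativity is a fundamental property: relative entropy cannot be negative because it measures how different Q is from P.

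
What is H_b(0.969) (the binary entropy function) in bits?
0.1994 bits

The binary entropy function is:
H(p) = -p log(p) - (1-p) log(1-p)

H(0.969) = -0.969 × log_2(0.969) - 0.031 × log_2(0.031)
H(0.969) = 0.1994 bits

Note: Binary entropy is maximized at p=0.5 (H=1 bit) and minimized at p=0 or p=1 (H=0).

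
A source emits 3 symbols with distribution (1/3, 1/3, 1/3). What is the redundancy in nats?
0.0000 nats

Redundancy measures how far a source is from maximum entropy:
R = H_max - H(X)

Maximum entropy for 3 symbols: H_max = log_e(3) = 1.0986 nats
Actual entropy: H(X) = 1.0986 nats
Redundancy: R = 1.0986 - 1.0986 = 0.0000 nats

This redundancy represents potential for compression: the source could be compressed by 0.0000 nats per symbol.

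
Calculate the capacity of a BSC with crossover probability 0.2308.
0.2206 bits

For a binary symmetric channel (BSC) with error probability p:
Capacity C = 1 - H(p) bits per symbol

where H(p) = -p log₂(p) - (1-p) log₂(1-p) is the binary entropy function.

H(0.2308) = 0.7794 bits
C = 1 - 0.7794 = 0.2206 bits per symbol

This means we can reliably transmit up to 0.2206 bits of information per channel use.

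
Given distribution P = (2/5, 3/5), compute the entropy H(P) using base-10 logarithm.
0.2923 dits

Shannon entropy is H(X) = -Σ p(x) log p(x).

For P = (2/5, 3/5):
H = -2/5 × log_10(2/5) -3/5 × log_10(3/5)
H = 0.2923 dits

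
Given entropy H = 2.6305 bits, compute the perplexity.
6.1924

Perplexity is 2^H (or exp(H) for natural log).

H = 2.6305 bits
Perplexity = 2^2.6305 = 6.1924

Interpretation: The model's uncertainty is equivalent to choosing uniformly among 6.2 options.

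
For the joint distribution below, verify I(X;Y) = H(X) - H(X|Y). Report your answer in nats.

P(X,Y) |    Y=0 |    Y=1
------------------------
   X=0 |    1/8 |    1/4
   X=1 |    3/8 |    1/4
I(X;Y) = 0.0338 nats

Mutual information has multiple equivalent forms:
- I(X;Y) = H(X) - H(X|Y)
- I(X;Y) = H(Y) - H(Y|X)
- I(X;Y) = H(X) + H(Y) - H(X,Y)

Computing all quantities:
H(X) = 0.6616, H(Y) = 0.6931, H(X,Y) = 1.3209
H(X|Y) = 0.6277, H(Y|X) = 0.6593

Verification:
H(X) - H(X|Y) = 0.6616 - 0.6277 = 0.0338
H(Y) - H(Y|X) = 0.6931 - 0.6593 = 0.0338
H(X) + H(Y) - H(X,Y) = 0.6616 + 0.6931 - 1.3209 = 0.0338

All forms give I(X;Y) = 0.0338 nats. ✓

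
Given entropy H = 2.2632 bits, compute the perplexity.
4.8006

Perplexity is 2^H (or exp(H) for natural log).

H = 2.2632 bits
Perplexity = 2^2.2632 = 4.8006

Interpretation: The model's uncertainty is equivalent to choosing uniformly among 4.8 options.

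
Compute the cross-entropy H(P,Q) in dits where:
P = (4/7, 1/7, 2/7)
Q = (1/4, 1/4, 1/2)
0.5161 dits

Cross-entropy: H(P,Q) = -Σ p(x) log q(x)

Alternatively: H(P,Q) = H(P) + D_KL(P||Q)
H(P) = 0.4151 dits
D_KL(P||Q) = 0.1010 dits

H(P,Q) = 0.4151 + 0.1010 = 0.5161 dits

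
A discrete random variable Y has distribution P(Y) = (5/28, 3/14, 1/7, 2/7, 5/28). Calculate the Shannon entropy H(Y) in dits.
0.6867 dits

Shannon entropy is H(X) = -Σ p(x) log p(x).

For P = (5/28, 3/14, 1/7, 2/7, 5/28):
H = -5/28 × log_10(5/28) -3/14 × log_10(3/14) -1/7 × log_10(1/7) -2/7 × log_10(2/7) -5/28 × log_10(5/28)
H = 0.6867 dits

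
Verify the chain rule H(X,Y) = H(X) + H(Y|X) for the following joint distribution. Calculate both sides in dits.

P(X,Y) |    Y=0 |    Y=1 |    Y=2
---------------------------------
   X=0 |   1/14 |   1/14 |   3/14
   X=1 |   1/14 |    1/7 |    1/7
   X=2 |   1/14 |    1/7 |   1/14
H(X,Y) = 0.9149, H(X) = 0.4748, H(Y|X) = 0.4400 (all in dits)

Chain rule: H(X,Y) = H(X) + H(Y|X)

Left side — joint entropy directly:
H(X,Y) = -Σ p(x,y) log p(x,y) = 0.9149 dits

Right side — compute H(Y|X) from the conditional distributions:
P(X) = (5/14, 5/14, 2/7), so H(X) = 0.4748 dits
H(Y|X) = Σ_x P(X=x) · H(Y|X=x):
  P(Y|X=0) = (1/5, 1/5, 3/5), H(Y|X=0) = 0.4127, weight P(X=0) = 5/14
  P(Y|X=1) = (1/5, 2/5, 2/5), H(Y|X=1) = 0.4581, weight P(X=1) = 5/14
  P(Y|X=2) = (1/4, 1/2, 1/4), H(Y|X=2) = 0.4515, weight P(X=2) = 2/7
H(Y|X) = 0.4400 dits

H(X) + H(Y|X) = 0.4748 + 0.4400 = 0.9149 dits

Both sides equal 0.9149 dits. ✓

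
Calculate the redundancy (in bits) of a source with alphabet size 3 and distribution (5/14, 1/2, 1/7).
0.1534 bits

Redundancy measures how far a source is from maximum entropy:
R = H_max - H(X)

Maximum entropy for 3 symbols: H_max = log_2(3) = 1.5850 bits
Actual entropy: H(X) = 1.4316 bits
Redundancy: R = 1.5850 - 1.4316 = 0.1534 bits

This redundancy represents potential for compression: the source could be compressed by 0.1534 bits per symbol.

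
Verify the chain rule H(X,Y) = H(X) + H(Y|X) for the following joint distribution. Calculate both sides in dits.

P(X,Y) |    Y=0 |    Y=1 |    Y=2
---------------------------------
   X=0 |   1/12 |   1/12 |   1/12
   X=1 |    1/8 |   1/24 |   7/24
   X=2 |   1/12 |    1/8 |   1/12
H(X,Y) = 0.8890, H(X) = 0.4619, H(Y|X) = 0.4271 (all in dits)

Chain rule: H(X,Y) = H(X) + H(Y|X)

Left side — joint entropy directly:
H(X,Y) = -Σ p(x,y) log p(x,y) = 0.8890 dits

Right side — compute H(Y|X) from the conditional distributions:
P(X) = (1/4, 11/24, 7/24), so H(X) = 0.4619 dits
H(Y|X) = Σ_x P(X=x) · H(Y|X=x):
  P(Y|X=0) = (1/3, 1/3, 1/3), H(Y|X=0) = 0.4771, weight P(X=0) = 1/4
  P(Y|X=1) = (3/11, 1/11, 7/11), H(Y|X=1) = 0.3735, weight P(X=1) = 11/24
  P(Y|X=2) = (2/7, 3/7, 2/7), H(Y|X=2) = 0.4686, weight P(X=2) = 7/24
H(Y|X) = 0.4271 dits

H(X) + H(Y|X) = 0.4619 + 0.4271 = 0.8890 dits

Both sides equal 0.8890 dits. ✓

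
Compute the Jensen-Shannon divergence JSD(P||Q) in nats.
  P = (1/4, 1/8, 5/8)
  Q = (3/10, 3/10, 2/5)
0.0321 nats

Jensen-Shannon divergence is:
JSD(P||Q) = 0.5 × D_KL(P||M) + 0.5 × D_KL(Q||M)
where M = 0.5 × (P + Q) is the mixture distribution.

M = 0.5 × (1/4, 1/8, 5/8) + 0.5 × (3/10, 3/10, 2/5) = (11/40, 0.2125, 0.5125)

D_KL(P||M) = 0.0339 nats
D_KL(Q||M) = 0.0304 nats

JSD(P||Q) = 0.5 × 0.0339 + 0.5 × 0.0304 = 0.0321 nats

Unlike KL divergence, JSD is symmetric and bounded: 0 ≤ JSD ≤ log(2).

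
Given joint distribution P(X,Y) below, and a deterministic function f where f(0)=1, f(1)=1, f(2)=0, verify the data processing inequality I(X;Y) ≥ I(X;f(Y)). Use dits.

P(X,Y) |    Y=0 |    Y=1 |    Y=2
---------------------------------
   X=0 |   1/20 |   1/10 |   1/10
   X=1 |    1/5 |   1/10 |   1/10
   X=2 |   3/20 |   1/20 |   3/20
I(X;Y) = 0.0215, I(X;f(Y)) = 0.0066, inequality holds: 0.0215 ≥ 0.0066

Data Processing Inequality: For any Markov chain X → Y → Z, we have I(X;Y) ≥ I(X;Z).

Here Z = f(Y) is a deterministic function of Y, forming X → Y → Z.

Original I(X;Y) = 0.0215 dits

After applying f:
P(X,Z) where Z=f(Y):
- P(X,Z=0) = P(X,Y=2)
- P(X,Z=1) = P(X,Y=0) + P(X,Y=1)

I(X;Z) = I(X;f(Y)) = 0.0066 dits

Verification: 0.0215 ≥ 0.0066 ✓

Information cannot be created by processing; the function f can only lose information about X.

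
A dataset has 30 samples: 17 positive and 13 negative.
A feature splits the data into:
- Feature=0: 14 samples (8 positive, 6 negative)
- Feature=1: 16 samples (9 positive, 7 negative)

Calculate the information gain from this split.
0.0001 bits

Information Gain = H(Y) - H(Y|Feature)

Before split:
P(positive) = 17/30 = 0.5667
H(Y) = 0.9871 bits

After split:
Feature=0: H = 0.9852 bits (weight = 14/30)
Feature=1: H = 0.9887 bits (weight = 16/30)
H(Y|Feature) = (14/30)×0.9852 + (16/30)×0.9887 = 0.9871 bits

Information Gain = 0.9871 - 0.9871 = 0.0001 bits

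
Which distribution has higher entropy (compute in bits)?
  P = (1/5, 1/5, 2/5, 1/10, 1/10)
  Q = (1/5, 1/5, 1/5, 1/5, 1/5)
Q

Computing entropies in bits:
H(P) = 2.1219
H(Q) = 2.3219

Distribution Q has higher entropy.

Intuition: The distribution closer to uniform (more spread out) has higher entropy.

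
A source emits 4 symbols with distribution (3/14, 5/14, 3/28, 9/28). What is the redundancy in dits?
0.0366 dits

Redundancy measures how far a source is from maximum entropy:
R = H_max - H(X)

Maximum entropy for 4 symbols: H_max = log_10(4) = 0.6021 dits
Actual entropy: H(X) = 0.5654 dits
Redundancy: R = 0.6021 - 0.5654 = 0.0366 dits

This redundancy represents potential for compression: the source could be compressed by 0.0366 dits per symbol.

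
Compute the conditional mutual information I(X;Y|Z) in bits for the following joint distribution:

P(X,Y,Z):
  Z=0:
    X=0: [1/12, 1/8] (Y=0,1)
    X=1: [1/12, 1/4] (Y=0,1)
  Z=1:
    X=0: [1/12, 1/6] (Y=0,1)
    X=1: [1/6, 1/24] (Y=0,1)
0.0853 bits

Conditional mutual information: I(X;Y|Z) = H(X|Z) + H(Y|Z) - H(X,Y|Z)

H(Z) = 0.9950
H(X,Z) = 1.9713 → H(X|Z) = 0.9763
H(Y,Z) = 1.9329 → H(Y|Z) = 0.9379
H(X,Y,Z) = 2.8239 → H(X,Y|Z) = 1.8290

I(X;Y|Z) = 0.9763 + 0.9379 - 1.8290 = 0.0853 bits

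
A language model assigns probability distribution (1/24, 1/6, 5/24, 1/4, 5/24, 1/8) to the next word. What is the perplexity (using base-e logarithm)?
5.4257

Perplexity is e^H (or exp(H) for natural log).

First, H = -Σ p log p = 1.6911 nats
Perplexity = e^1.6911 = 5.4257

Interpretation: The model's uncertainty is equivalent to choosing uniformly among 5.4 options.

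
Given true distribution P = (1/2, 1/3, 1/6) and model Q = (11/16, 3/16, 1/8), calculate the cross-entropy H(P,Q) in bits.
1.5753 bits

Cross-entropy: H(P,Q) = -Σ p(x) log q(x)

Alternatively: H(P,Q) = H(P) + D_KL(P||Q)
H(P) = 1.4591 bits
D_KL(P||Q) = 0.1161 bits

H(P,Q) = 1.4591 + 0.1161 = 1.5753 bits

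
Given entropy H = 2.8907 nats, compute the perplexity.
18.0059

Perplexity is e^H (or exp(H) for natural log).

H = 2.8907 nats
Perplexity = e^2.8907 = 18.0059

Interpretation: The model's uncertainty is equivalent to choosing uniformly among 18.0 options.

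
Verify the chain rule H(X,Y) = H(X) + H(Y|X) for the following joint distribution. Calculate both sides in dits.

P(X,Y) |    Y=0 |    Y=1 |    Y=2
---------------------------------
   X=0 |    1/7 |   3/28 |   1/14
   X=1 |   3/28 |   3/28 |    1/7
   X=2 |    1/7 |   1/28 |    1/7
H(X,Y) = 0.9283, H(X) = 0.4766, H(Y|X) = 0.4517 (all in dits)

Chain rule: H(X,Y) = H(X) + H(Y|X)

Left side — joint entropy directly:
H(X,Y) = -Σ p(x,y) log p(x,y) = 0.9283 dits

Right side — compute H(Y|X) from the conditional distributions:
P(X) = (9/28, 5/14, 9/28), so H(X) = 0.4766 dits
H(Y|X) = Σ_x P(X=x) · H(Y|X=x):
  P(Y|X=0) = (4/9, 1/3, 2/9), H(Y|X=0) = 0.4607, weight P(X=0) = 9/28
  P(Y|X=1) = (3/10, 3/10, 2/5), H(Y|X=1) = 0.4729, weight P(X=1) = 5/14
  P(Y|X=2) = (4/9, 1/9, 4/9), H(Y|X=2) = 0.4191, weight P(X=2) = 9/28
H(Y|X) = 0.4517 dits

H(X) + H(Y|X) = 0.4766 + 0.4517 = 0.9283 dits

Both sides equal 0.9283 dits. ✓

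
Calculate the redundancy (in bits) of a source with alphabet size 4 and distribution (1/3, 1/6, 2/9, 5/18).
0.0453 bits

Redundancy measures how far a source is from maximum entropy:
R = H_max - H(X)

Maximum entropy for 4 symbols: H_max = log_2(4) = 2.0000 bits
Actual entropy: H(X) = 1.9547 bits
Redundancy: R = 2.0000 - 1.9547 = 0.0453 bits

This redundancy represents potential for compression: the source could be compressed by 0.0453 bits per symbol.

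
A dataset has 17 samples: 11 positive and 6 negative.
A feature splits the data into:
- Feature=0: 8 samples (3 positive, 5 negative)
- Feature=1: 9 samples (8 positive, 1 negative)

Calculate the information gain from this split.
0.2211 bits

Information Gain = H(Y) - H(Y|Feature)

Before split:
P(positive) = 11/17 = 0.6471
H(Y) = 0.9367 bits

After split:
Feature=0: H = 0.9544 bits (weight = 8/17)
Feature=1: H = 0.5033 bits (weight = 9/17)
H(Y|Feature) = (8/17)×0.9544 + (9/17)×0.5033 = 0.7156 bits

Information Gain = 0.9367 - 0.7156 = 0.2211 bits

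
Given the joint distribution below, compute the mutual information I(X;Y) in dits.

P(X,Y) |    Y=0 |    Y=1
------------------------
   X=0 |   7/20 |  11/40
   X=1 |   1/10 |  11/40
0.0182 dits

Mutual information: I(X;Y) = H(X) + H(Y) - H(X,Y)

Marginals:
P(X) = (5/8, 3/8), H(X) = 0.2873 dits
P(Y) = (9/20, 11/20), H(Y) = 0.2989 dits

Joint entropy: H(X,Y) = 0.5679 dits

I(X;Y) = 0.2873 + 0.2989 - 0.5679 = 0.0182 dits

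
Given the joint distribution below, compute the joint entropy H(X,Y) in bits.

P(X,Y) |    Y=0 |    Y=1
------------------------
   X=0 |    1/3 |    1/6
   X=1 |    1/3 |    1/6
1.9183 bits

Joint entropy is H(X,Y) = -Σ_{x,y} p(x,y) log p(x,y).

Summing over all non-zero entries:
H(X,Y) = -[1/3·log_2(1/3) + 1/6·log_2(1/6) + 1/3·log_2(1/3) + 1/6·log_2(1/6)]
H(X,Y) = 1.9183 bits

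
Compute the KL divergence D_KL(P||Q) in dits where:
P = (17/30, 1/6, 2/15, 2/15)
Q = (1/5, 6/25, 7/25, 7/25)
0.1440 dits

KL divergence: D_KL(P||Q) = Σ p(x) log(p(x)/q(x))

Computing term by term:
  x=0: 17/30 × log_10[(17/30)/(1/5)] = 17/30 × 0.4523 = 0.2563
  x=1: 1/6 × log_10[(1/6)/(6/25)] = 1/6 × -0.1584 = -0.0264
  x=2: 2/15 × log_10[(2/15)/(7/25)] = 2/15 × -0.3222 = -0.0430
  x=3: 2/15 × log_10[(2/15)/(7/25)] = 2/15 × -0.3222 = -0.0430

D_KL(P||Q) = 0.1440 dits

Note: KL divergence is always non-negative and equals 0 iff P = Q.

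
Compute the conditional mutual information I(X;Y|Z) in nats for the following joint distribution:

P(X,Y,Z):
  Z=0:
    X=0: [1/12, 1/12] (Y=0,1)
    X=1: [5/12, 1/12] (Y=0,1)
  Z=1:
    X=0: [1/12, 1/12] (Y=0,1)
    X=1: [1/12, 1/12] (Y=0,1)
0.0341 nats

Conditional mutual information: I(X;Y|Z) = H(X|Z) + H(Y|Z) - H(X,Y|Z)

H(Z) = 0.6365
H(X,Z) = 1.2425 → H(X|Z) = 0.6059
H(Y,Z) = 1.2425 → H(Y|Z) = 0.6059
H(X,Y,Z) = 1.8143 → H(X,Y|Z) = 1.1778

I(X;Y|Z) = 0.6059 + 0.6059 - 1.1778 = 0.0341 nats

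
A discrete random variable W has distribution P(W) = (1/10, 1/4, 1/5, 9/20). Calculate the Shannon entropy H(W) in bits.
1.8150 bits

Shannon entropy is H(X) = -Σ p(x) log p(x).

For P = (1/10, 1/4, 1/5, 9/20):
H = -1/10 × log_2(1/10) -1/4 × log_2(1/4) -1/5 × log_2(1/5) -9/20 × log_2(9/20)
H = 1.8150 bits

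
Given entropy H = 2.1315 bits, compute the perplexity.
4.3817

Perplexity is 2^H (or exp(H) for natural log).

H = 2.1315 bits
Perplexity = 2^2.1315 = 4.3817

Interpretation: The model's uncertainty is equivalent to choosing uniformly among 4.4 options.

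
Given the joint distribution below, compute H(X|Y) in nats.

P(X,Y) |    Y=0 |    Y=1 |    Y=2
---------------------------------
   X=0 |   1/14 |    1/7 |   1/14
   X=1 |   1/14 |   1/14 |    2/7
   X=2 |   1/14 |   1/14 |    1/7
1.0103 nats

Using the chain rule: H(X|Y) = H(X,Y) - H(Y)

First, compute H(X,Y) = 2.0449 nats

Marginal P(Y) = (3/14, 2/7, 1/2)
H(Y) = 1.0346 nats

H(X|Y) = H(X,Y) - H(Y) = 2.0449 - 1.0346 = 1.0103 nats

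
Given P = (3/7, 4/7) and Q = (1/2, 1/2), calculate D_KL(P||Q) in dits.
0.0044 dits

KL divergence: D_KL(P||Q) = Σ p(x) log(p(x)/q(x))

Computing term by term:
  x=0: 3/7 × log_10[(3/7)/(1/2)] = 3/7 × -0.0669 = -0.0287
  x=1: 4/7 × log_10[(4/7)/(1/2)] = 4/7 × 0.0580 = 0.0331

D_KL(P||Q) = 0.0044 dits

Note: KL divergence is always non-negative and equals 0 iff P = Q.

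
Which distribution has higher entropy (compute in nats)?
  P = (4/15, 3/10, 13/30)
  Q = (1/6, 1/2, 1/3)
P

Computing entropies in nats:
H(P) = 1.0760
H(Q) = 1.0114

Distribution P has higher entropy.

Intuition: The distribution closer to uniform (more spread out) has higher entropy.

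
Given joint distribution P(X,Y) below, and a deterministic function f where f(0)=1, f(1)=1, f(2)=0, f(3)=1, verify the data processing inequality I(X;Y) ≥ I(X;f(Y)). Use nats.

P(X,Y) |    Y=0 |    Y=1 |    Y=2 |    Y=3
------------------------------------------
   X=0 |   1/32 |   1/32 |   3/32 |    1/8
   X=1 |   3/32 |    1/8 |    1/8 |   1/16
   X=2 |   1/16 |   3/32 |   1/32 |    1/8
I(X;Y) = 0.0797, I(X;f(Y)) = 0.0310, inequality holds: 0.0797 ≥ 0.0310

Data Processing Inequality: For any Markov chain X → Y → Z, we have I(X;Y) ≥ I(X;Z).

Here Z = f(Y) is a deterministic function of Y, forming X → Y → Z.

Original I(X;Y) = 0.0797 nats

After applying f:
P(X,Z) where Z=f(Y):
- P(X,Z=0) = P(X,Y=2)
- P(X,Z=1) = P(X,Y=0) + P(X,Y=1) + P(X,Y=3)

I(X;Z) = I(X;f(Y)) = 0.0310 nats

Verification: 0.0797 ≥ 0.0310 ✓

Information cannot be created by processing; the function f can only lose information about X.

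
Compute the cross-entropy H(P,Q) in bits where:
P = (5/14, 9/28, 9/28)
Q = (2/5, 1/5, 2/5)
1.6434 bits

Cross-entropy: H(P,Q) = -Σ p(x) log q(x)

Alternatively: H(P,Q) = H(P) + D_KL(P||Q)
H(P) = 1.5831 bits
D_KL(P||Q) = 0.0602 bits

H(P,Q) = 1.5831 + 0.0602 = 1.6434 bits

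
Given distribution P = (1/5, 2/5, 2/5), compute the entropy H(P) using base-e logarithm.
1.0549 nats

Shannon entropy is H(X) = -Σ p(x) log p(x).

For P = (1/5, 2/5, 2/5):
H = -1/5 × log_e(1/5) -2/5 × log_e(2/5) -2/5 × log_e(2/5)
H = 1.0549 nats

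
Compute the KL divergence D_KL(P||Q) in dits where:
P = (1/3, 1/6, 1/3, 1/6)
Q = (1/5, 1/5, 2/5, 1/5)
0.0212 dits

KL divergence: D_KL(P||Q) = Σ p(x) log(p(x)/q(x))

Computing term by term:
  x=0: 1/3 × log_10[(1/3)/(1/5)] = 1/3 × 0.2218 = 0.0739
  x=1: 1/6 × log_10[(1/6)/(1/5)] = 1/6 × -0.0792 = -0.0132
  x=2: 1/3 × log_10[(1/3)/(2/5)] = 1/3 × -0.0792 = -0.0264
  x=3: 1/6 × log_10[(1/6)/(1/5)] = 1/6 × -0.0792 = -0.0132

D_KL(P||Q) = 0.0212 dits

Note: KL divergence is always non-negative and equals 0 iff P = Q.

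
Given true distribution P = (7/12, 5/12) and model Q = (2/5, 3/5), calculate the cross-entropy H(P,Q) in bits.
1.0782 bits

Cross-entropy: H(P,Q) = -Σ p(x) log q(x)

Alternatively: H(P,Q) = H(P) + D_KL(P||Q)
H(P) = 0.9799 bits
D_KL(P||Q) = 0.0983 bits

H(P,Q) = 0.9799 + 0.0983 = 1.0782 bits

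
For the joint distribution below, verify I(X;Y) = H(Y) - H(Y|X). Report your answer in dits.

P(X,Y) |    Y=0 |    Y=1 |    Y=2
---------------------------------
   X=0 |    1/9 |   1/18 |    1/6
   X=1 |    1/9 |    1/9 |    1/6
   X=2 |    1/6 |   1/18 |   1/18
I(X;Y) = 0.0209 dits

Mutual information has multiple equivalent forms:
- I(X;Y) = H(X) - H(X|Y)
- I(X;Y) = H(Y) - H(Y|X)
- I(X;Y) = H(X) + H(Y) - H(X,Y)

Computing all quantities:
H(X) = 0.4731, H(Y) = 0.4642, H(X,Y) = 0.9164
H(X|Y) = 0.4522, H(Y|X) = 0.4433

Verification:
H(X) - H(X|Y) = 0.4731 - 0.4522 = 0.0209
H(Y) - H(Y|X) = 0.4642 - 0.4433 = 0.0209
H(X) + H(Y) - H(X,Y) = 0.4731 + 0.4642 - 0.9164 = 0.0209

All forms give I(X;Y) = 0.0209 dits. ✓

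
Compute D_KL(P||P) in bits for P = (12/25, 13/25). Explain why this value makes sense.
0.0000 bits

KL divergence satisfies the Gibbs inequality: D_KL(P||Q) ≥ 0 for all distributions P, Q.

D_KL(P||Q) = Σ p(x) log(p(x)/q(x))
Each term is p(x) × log_2(p(x)/p(x)) = p(x) × log_2(1) = 0, so the sum is 0.
D_KL(P||Q) = 0.0000 bits

When P = Q, the KL divergence is exactly 0, as there is no 'divergence' between identical distributions.

This non-negativity is a fundamental property: relative entropy cannot be negative because it measures how different Q is from P.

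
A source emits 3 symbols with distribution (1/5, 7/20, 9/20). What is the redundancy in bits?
0.0721 bits

Redundancy measures how far a source is from maximum entropy:
R = H_max - H(X)

Maximum entropy for 3 symbols: H_max = log_2(3) = 1.5850 bits
Actual entropy: H(X) = 1.5129 bits
Redundancy: R = 1.5850 - 1.5129 = 0.0721 bits

This redundancy represents potential for compression: the source could be compressed by 0.0721 bits per symbol.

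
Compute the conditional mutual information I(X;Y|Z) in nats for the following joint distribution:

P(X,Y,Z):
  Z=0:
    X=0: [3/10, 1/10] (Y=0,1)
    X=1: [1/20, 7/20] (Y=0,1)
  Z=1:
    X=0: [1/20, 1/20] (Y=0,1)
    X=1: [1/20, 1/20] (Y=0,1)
0.1726 nats

Conditional mutual information: I(X;Y|Z) = H(X|Z) + H(Y|Z) - H(X,Y|Z)

H(Z) = 0.5004
H(X,Z) = 1.1935 → H(X|Z) = 0.6931
H(Y,Z) = 1.1873 → H(Y|Z) = 0.6869
H(X,Y,Z) = 1.7078 → H(X,Y|Z) = 1.2074

I(X;Y|Z) = 0.6931 + 0.6869 - 1.2074 = 0.1726 nats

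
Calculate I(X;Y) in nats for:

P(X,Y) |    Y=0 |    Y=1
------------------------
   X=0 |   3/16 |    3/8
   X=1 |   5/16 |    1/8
0.0734 nats

Mutual information: I(X;Y) = H(X) + H(Y) - H(X,Y)

Marginals:
P(X) = (9/16, 7/16), H(X) = 0.6853 nats
P(Y) = (1/2, 1/2), H(Y) = 0.6931 nats

Joint entropy: H(X,Y) = 1.3051 nats

I(X;Y) = 0.6853 + 0.6931 - 1.3051 = 0.0734 nats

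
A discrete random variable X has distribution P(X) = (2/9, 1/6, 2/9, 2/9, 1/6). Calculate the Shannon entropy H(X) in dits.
0.6949 dits

Shannon entropy is H(X) = -Σ p(x) log p(x).

For P = (2/9, 1/6, 2/9, 2/9, 1/6):
H = -2/9 × log_10(2/9) -1/6 × log_10(1/6) -2/9 × log_10(2/9) -2/9 × log_10(2/9) -1/6 × log_10(1/6)
H = 0.6949 dits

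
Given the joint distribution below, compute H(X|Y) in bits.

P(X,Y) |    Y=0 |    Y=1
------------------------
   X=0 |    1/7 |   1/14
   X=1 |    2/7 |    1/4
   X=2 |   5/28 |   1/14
1.4386 bits

Using the chain rule: H(X|Y) = H(X,Y) - H(Y)

First, compute H(X,Y) = 2.4052 bits

Marginal P(Y) = (17/28, 11/28)
H(Y) = 0.9666 bits

H(X|Y) = H(X,Y) - H(Y) = 2.4052 - 0.9666 = 1.4386 bits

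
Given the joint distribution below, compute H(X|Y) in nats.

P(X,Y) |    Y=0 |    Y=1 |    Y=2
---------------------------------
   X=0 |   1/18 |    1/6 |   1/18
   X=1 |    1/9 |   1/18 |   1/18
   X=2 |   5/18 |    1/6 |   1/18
0.9738 nats

Using the chain rule: H(X|Y) = H(X,Y) - H(Y)

First, compute H(X,Y) = 2.0001 nats

Marginal P(Y) = (4/9, 7/18, 1/6)
H(Y) = 1.0263 nats

H(X|Y) = H(X,Y) - H(Y) = 2.0001 - 1.0263 = 0.9738 nats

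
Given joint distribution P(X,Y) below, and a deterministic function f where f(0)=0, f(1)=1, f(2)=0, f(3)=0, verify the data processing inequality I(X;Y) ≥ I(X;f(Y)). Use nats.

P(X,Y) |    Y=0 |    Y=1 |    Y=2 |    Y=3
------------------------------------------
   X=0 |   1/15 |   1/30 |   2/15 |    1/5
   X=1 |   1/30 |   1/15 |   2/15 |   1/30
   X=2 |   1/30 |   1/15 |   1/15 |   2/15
I(X;Y) = 0.0739, I(X;f(Y)) = 0.0242, inequality holds: 0.0739 ≥ 0.0242

Data Processing Inequality: For any Markov chain X → Y → Z, we have I(X;Y) ≥ I(X;Z).

Here Z = f(Y) is a deterministic function of Y, forming X → Y → Z.

Original I(X;Y) = 0.0739 nats

After applying f:
P(X,Z) where Z=f(Y):
- P(X,Z=0) = P(X,Y=0) + P(X,Y=2) + P(X,Y=3)
- P(X,Z=1) = P(X,Y=1)

I(X;Z) = I(X;f(Y)) = 0.0242 nats

Verification: 0.0739 ≥ 0.0242 ✓

Information cannot be created by processing; the function f can only lose information about X.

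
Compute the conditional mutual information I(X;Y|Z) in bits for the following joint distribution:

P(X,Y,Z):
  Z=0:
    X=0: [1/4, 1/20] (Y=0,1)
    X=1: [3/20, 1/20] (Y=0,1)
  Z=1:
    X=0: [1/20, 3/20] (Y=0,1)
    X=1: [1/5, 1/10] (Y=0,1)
0.0660 bits

Conditional mutual information: I(X;Y|Z) = H(X|Z) + H(Y|Z) - H(X,Y|Z)

H(Z) = 1.0000
H(X,Z) = 1.9710 → H(X|Z) = 0.9710
H(Y,Z) = 1.8610 → H(Y|Z) = 0.8610
H(X,Y,Z) = 2.7660 → H(X,Y|Z) = 1.7660

I(X;Y|Z) = 0.9710 + 0.8610 - 1.7660 = 0.0660 bits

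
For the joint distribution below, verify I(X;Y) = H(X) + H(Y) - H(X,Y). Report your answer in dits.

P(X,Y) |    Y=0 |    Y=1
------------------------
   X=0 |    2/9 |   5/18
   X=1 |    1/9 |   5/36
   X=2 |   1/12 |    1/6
I(X;Y) = 0.0021 dits

Mutual information has multiple equivalent forms:
- I(X;Y) = H(X) - H(X|Y)
- I(X;Y) = H(Y) - H(Y|X)
- I(X;Y) = H(X) + H(Y) - H(X,Y)

Computing all quantities:
H(X) = 0.4515, H(Y) = 0.2950, H(X,Y) = 0.7444
H(X|Y) = 0.4494, H(Y|X) = 0.2929

Verification:
H(X) - H(X|Y) = 0.4515 - 0.4494 = 0.0021
H(Y) - H(Y|X) = 0.2950 - 0.2929 = 0.0021
H(X) + H(Y) - H(X,Y) = 0.4515 + 0.2950 - 0.7444 = 0.0021

All forms give I(X;Y) = 0.0021 dits. ✓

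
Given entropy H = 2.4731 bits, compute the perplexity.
5.5524

Perplexity is 2^H (or exp(H) for natural log).

H = 2.4731 bits
Perplexity = 2^2.4731 = 5.5524

Interpretation: The model's uncertainty is equivalent to choosing uniformly among 5.6 options.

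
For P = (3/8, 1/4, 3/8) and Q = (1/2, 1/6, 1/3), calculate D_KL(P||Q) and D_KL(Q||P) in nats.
D_KL(P||Q) = 0.0377, D_KL(Q||P) = 0.0370

KL divergence is not symmetric: D_KL(P||Q) ≠ D_KL(Q||P) in general.

D_KL(P||Q) = 0.0377 nats
D_KL(Q||P) = 0.0370 nats

No, they are not equal!

This asymmetry is why KL divergence is not a true distance metric.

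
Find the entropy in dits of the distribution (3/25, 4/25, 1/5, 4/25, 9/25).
0.6647 dits

Shannon entropy is H(X) = -Σ p(x) log p(x).

For P = (3/25, 4/25, 1/5, 4/25, 9/25):
H = -3/25 × log_10(3/25) -4/25 × log_10(4/25) -1/5 × log_10(1/5) -4/25 × log_10(4/25) -9/25 × log_10(9/25)
H = 0.6647 dits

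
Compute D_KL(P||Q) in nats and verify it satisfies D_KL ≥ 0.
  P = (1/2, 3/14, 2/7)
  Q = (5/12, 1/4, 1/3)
0.0141 nats

KL divergence satisfies the Gibbs inequality: D_KL(P||Q) ≥ 0 for all distributions P, Q.

D_KL(P||Q) = Σ p(x) log(p(x)/q(x))
Term by term:
  x=0: 1/2 × log_e[(1/2)/(5/12)] = 0.0912
  x=1: 3/14 × log_e[(3/14)/(1/4)] = -0.0330
  x=2: 2/7 × log_e[(2/7)/(1/3)] = -0.0440
D_KL(P||Q) = 0.0141 nats

D_KL(P||Q) = 0.0141 ≥ 0 ✓

This non-negativity is a fundamental property: relative entropy cannot be negative because it measures how different Q is from P.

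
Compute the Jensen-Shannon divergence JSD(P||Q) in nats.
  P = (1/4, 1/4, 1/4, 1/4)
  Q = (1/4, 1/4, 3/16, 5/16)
0.0040 nats

Jensen-Shannon divergence is:
JSD(P||Q) = 0.5 × D_KL(P||M) + 0.5 × D_KL(Q||M)
where M = 0.5 × (P + Q) is the mixture distribution.

M = 0.5 × (1/4, 1/4, 1/4, 1/4) + 0.5 × (1/4, 1/4, 3/16, 5/16) = (1/4, 1/4, 7/32, 9/32)

D_KL(P||M) = 0.0039 nats
D_KL(Q||M) = 0.0040 nats

JSD(P||Q) = 0.5 × 0.0039 + 0.5 × 0.0040 = 0.0040 nats

Unlike KL divergence, JSD is symmetric and bounded: 0 ≤ JSD ≤ log(2).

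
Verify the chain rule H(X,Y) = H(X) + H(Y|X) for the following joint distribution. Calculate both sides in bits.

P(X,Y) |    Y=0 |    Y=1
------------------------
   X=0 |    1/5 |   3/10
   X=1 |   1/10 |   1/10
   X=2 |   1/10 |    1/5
H(X,Y) = 2.4464, H(X) = 1.4855, H(Y|X) = 0.9610 (all in bits)

Chain rule: H(X,Y) = H(X) + H(Y|X)

Left side — joint entropy directly:
H(X,Y) = -Σ p(x,y) log p(x,y) = 2.4464 bits

Right side — compute H(Y|X) from the conditional distributions:
P(X) = (1/2, 1/5, 3/10), so H(X) = 1.4855 bits
H(Y|X) = Σ_x P(X=x) · H(Y|X=x):
  P(Y|X=0) = (2/5, 3/5), H(Y|X=0) = 0.9710, weight P(X=0) = 1/2
  P(Y|X=1) = (1/2, 1/2), H(Y|X=1) = 1.0000, weight P(X=1) = 1/5
  P(Y|X=2) = (1/3, 2/3), H(Y|X=2) = 0.9183, weight P(X=2) = 3/10
H(Y|X) = 0.9610 bits

H(X) + H(Y|X) = 1.4855 + 0.9610 = 2.4464 bits

Both sides equal 2.4464 bits. ✓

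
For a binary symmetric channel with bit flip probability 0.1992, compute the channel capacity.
0.2797 bits

For a binary symmetric channel (BSC) with error probability p:
Capacity C = 1 - H(p) bits per symbol

where H(p) = -p log₂(p) - (1-p) log₂(1-p) is the binary entropy function.

H(0.1992) = 0.7203 bits
C = 1 - 0.7203 = 0.2797 bits per symbol

This means we can reliably transmit up to 0.2797 bits of information per channel use.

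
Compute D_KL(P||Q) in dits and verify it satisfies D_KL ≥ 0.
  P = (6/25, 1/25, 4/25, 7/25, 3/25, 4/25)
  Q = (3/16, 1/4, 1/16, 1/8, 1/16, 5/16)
0.1448 dits

KL divergence satisfies the Gibbs inequality: D_KL(P||Q) ≥ 0 for all distributions P, Q.

D_KL(P||Q) = Σ p(x) log(p(x)/q(x))
Term by term:
  x=0: 6/25 × log_10[(6/25)/(3/16)] = 0.0257
  x=1: 1/25 × log_10[(1/25)/(1/4)] = -0.0318
  x=2: 4/25 × log_10[(4/25)/(1/16)] = 0.0653
  x=3: 7/25 × log_10[(7/25)/(1/8)] = 0.0981
  x=4: 3/25 × log_10[(3/25)/(1/16)] = 0.0340
  x=5: 4/25 × log_10[(4/25)/(5/16)] = -0.0465
D_KL(P||Q) = 0.1448 dits

D_KL(P||Q) = 0.1448 ≥ 0 ✓

This non-negativity is a fundamental property: relative entropy cannot be negative because it measures how different Q is from P.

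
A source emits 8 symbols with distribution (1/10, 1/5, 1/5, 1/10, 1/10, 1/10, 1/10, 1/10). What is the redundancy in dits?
0.0235 dits

Redundancy measures how far a source is from maximum entropy:
R = H_max - H(X)

Maximum entropy for 8 symbols: H_max = log_10(8) = 0.9031 dits
Actual entropy: H(X) = 0.8796 dits
Redundancy: R = 0.9031 - 0.8796 = 0.0235 dits

This redundancy represents potential for compression: the source could be compressed by 0.0235 dits per symbol.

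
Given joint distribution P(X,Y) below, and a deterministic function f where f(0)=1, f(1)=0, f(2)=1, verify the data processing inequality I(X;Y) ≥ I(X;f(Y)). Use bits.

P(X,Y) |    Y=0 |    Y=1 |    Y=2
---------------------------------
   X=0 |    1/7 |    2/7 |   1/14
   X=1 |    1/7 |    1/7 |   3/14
I(X;Y) = 0.0889, I(X;f(Y)) = 0.0611, inequality holds: 0.0889 ≥ 0.0611

Data Processing Inequality: For any Markov chain X → Y → Z, we have I(X;Y) ≥ I(X;Z).

Here Z = f(Y) is a deterministic function of Y, forming X → Y → Z.

Original I(X;Y) = 0.0889 bits

After applying f:
P(X,Z) where Z=f(Y):
- P(X,Z=0) = P(X,Y=1)
- P(X,Z=1) = P(X,Y=0) + P(X,Y=2)

I(X;Z) = I(X;f(Y)) = 0.0611 bits

Verification: 0.0889 ≥ 0.0611 ✓

Information cannot be created by processing; the function f can only lose information about X.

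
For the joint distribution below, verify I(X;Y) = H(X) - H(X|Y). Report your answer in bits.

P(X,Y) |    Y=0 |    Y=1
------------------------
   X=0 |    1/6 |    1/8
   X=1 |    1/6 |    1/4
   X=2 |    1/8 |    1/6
I(X;Y) = 0.0157 bits

Mutual information has multiple equivalent forms:
- I(X;Y) = H(X) - H(X|Y)
- I(X;Y) = H(Y) - H(Y|X)
- I(X;Y) = H(X) + H(Y) - H(X,Y)

Computing all quantities:
H(X) = 1.5632, H(Y) = 0.9950, H(X,Y) = 2.5425
H(X|Y) = 1.5475, H(Y|X) = 0.9793

Verification:
H(X) - H(X|Y) = 1.5632 - 1.5475 = 0.0157
H(Y) - H(Y|X) = 0.9950 - 0.9793 = 0.0157
H(X) + H(Y) - H(X,Y) = 1.5632 + 0.9950 - 2.5425 = 0.0157

All forms give I(X;Y) = 0.0157 bits. ✓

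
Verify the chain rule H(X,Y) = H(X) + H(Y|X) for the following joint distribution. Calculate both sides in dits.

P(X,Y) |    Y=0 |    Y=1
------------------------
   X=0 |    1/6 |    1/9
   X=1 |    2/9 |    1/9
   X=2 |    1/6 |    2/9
H(X,Y) = 0.7618, H(X) = 0.4731, H(Y|X) = 0.2887 (all in dits)

Chain rule: H(X,Y) = H(X) + H(Y|X)

Left side — joint entropy directly:
H(X,Y) = -Σ p(x,y) log p(x,y) = 0.7618 dits

Right side — compute H(Y|X) from the conditional distributions:
P(X) = (5/18, 1/3, 7/18), so H(X) = 0.4731 dits
H(Y|X) = Σ_x P(X=x) · H(Y|X=x):
  P(Y|X=0) = (3/5, 2/5), H(Y|X=0) = 0.2923, weight P(X=0) = 5/18
  P(Y|X=1) = (2/3, 1/3), H(Y|X=1) = 0.2764, weight P(X=1) = 1/3
  P(Y|X=2) = (3/7, 4/7), H(Y|X=2) = 0.2966, weight P(X=2) = 7/18
H(Y|X) = 0.2887 dits

H(X) + H(Y|X) = 0.4731 + 0.2887 = 0.7618 dits

Both sides equal 0.7618 dits. ✓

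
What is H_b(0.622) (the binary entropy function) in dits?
0.2880 dits

The binary entropy function is:
H(p) = -p log(p) - (1-p) log(1-p)

H(0.622) = -0.622 × log_10(0.622) - 0.378 × log_10(0.378)
H(0.622) = 0.2880 dits

Note: Binary entropy is maximized at p=0.5 (H=1 bit) and minimized at p=0 or p=1 (H=0).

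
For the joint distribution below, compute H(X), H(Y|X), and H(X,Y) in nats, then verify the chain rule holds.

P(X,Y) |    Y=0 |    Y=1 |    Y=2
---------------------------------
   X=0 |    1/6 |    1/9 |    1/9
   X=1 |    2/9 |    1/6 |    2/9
H(X,Y) = 1.7540, H(X) = 0.6682, H(Y|X) = 1.0858 (all in nats)

Chain rule: H(X,Y) = H(X) + H(Y|X)

Left side — joint entropy directly:
H(X,Y) = -Σ p(x,y) log p(x,y) = 1.7540 nats

Right side — compute H(Y|X) from the conditional distributions:
P(X) = (7/18, 11/18), so H(X) = 0.6682 nats
H(Y|X) = Σ_x P(X=x) · H(Y|X=x):
  P(Y|X=0) = (3/7, 2/7, 2/7), H(Y|X=0) = 1.0790, weight P(X=0) = 7/18
  P(Y|X=1) = (4/11, 3/11, 4/11), H(Y|X=1) = 1.0901, weight P(X=1) = 11/18
H(Y|X) = 1.0858 nats

H(X) + H(Y|X) = 0.6682 + 1.0858 = 1.7540 nats

Both sides equal 1.7540 nats. ✓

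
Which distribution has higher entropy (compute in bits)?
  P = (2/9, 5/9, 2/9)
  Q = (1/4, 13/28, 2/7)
Q

Computing entropies in bits:
H(P) = 1.4355
H(Q) = 1.5303

Distribution Q has higher entropy.

Intuition: The distribution closer to uniform (more spread out) has higher entropy.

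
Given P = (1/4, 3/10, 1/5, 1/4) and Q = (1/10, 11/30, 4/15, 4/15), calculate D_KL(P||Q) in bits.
0.1373 bits

KL divergence: D_KL(P||Q) = Σ p(x) log(p(x)/q(x))

Computing term by term:
  x=0: 1/4 × log_2[(1/4)/(1/10)] = 1/4 × 1.3219 = 0.3305
  x=1: 3/10 × log_2[(3/10)/(11/30)] = 3/10 × -0.2895 = -0.0869
  x=2: 1/5 × log_2[(1/5)/(4/15)] = 1/5 × -0.4150 = -0.0830
  x=3: 1/4 × log_2[(1/4)/(4/15)] = 1/4 × -0.0931 = -0.0233

D_KL(P||Q) = 0.1373 bits

Note: KL divergence is always non-negative and equals 0 iff P = Q.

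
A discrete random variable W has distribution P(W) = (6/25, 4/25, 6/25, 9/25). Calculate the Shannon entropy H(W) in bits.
1.9419 bits

Shannon entropy is H(X) = -Σ p(x) log p(x).

For P = (6/25, 4/25, 6/25, 9/25):
H = -6/25 × log_2(6/25) -4/25 × log_2(4/25) -6/25 × log_2(6/25) -9/25 × log_2(9/25)
H = 1.9419 bits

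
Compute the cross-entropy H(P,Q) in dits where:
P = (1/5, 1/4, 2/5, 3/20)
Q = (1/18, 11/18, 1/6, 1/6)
0.7325 dits

Cross-entropy: H(P,Q) = -Σ p(x) log q(x)

Alternatively: H(P,Q) = H(P) + D_KL(P||Q)
H(P) = 0.5731 dits
D_KL(P||Q) = 0.1594 dits

H(P,Q) = 0.5731 + 0.1594 = 0.7325 dits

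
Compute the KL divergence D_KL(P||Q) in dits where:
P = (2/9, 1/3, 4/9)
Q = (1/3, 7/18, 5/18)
0.0293 dits

KL divergence: D_KL(P||Q) = Σ p(x) log(p(x)/q(x))

Computing term by term:
  x=0: 2/9 × log_10[(2/9)/(1/3)] = 2/9 × -0.1761 = -0.0391
  x=1: 1/3 × log_10[(1/3)/(7/18)] = 1/3 × -0.0669 = -0.0223
  x=2: 4/9 × log_10[(4/9)/(5/18)] = 4/9 × 0.2041 = 0.0907

D_KL(P||Q) = 0.0293 dits

Note: KL divergence is always non-negative and equals 0 iff P = Q.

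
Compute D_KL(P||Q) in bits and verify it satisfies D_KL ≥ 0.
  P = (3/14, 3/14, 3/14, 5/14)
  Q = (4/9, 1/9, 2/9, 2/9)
0.2107 bits

KL divergence satisfies the Gibbs inequality: D_KL(P||Q) ≥ 0 for all distributions P, Q.

D_KL(P||Q) = Σ p(x) log(p(x)/q(x))
Term by term:
  x=0: 3/14 × log_2[(3/14)/(4/9)] = -0.2255
  x=1: 3/14 × log_2[(3/14)/(1/9)] = 0.2030
  x=2: 3/14 × log_2[(3/14)/(2/9)] = -0.0112
  x=3: 5/14 × log_2[(5/14)/(2/9)] = 0.2445
D_KL(P||Q) = 0.2107 bits

D_KL(P||Q) = 0.2107 ≥ 0 ✓

This non-negativity is a fundamental property: relative entropy cannot be negative because it measures how different Q is from P.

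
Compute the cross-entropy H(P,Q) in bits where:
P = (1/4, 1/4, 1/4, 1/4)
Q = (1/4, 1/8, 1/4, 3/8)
2.1038 bits

Cross-entropy: H(P,Q) = -Σ p(x) log q(x)

Alternatively: H(P,Q) = H(P) + D_KL(P||Q)
H(P) = 2.0000 bits
D_KL(P||Q) = 0.1038 bits

H(P,Q) = 2.0000 + 0.1038 = 2.1038 bits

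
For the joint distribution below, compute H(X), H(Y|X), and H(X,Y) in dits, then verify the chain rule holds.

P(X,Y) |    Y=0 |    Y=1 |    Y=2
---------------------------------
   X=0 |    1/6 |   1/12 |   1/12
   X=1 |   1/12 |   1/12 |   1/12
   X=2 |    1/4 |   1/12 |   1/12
H(X,Y) = 0.9097, H(X) = 0.4680, H(Y|X) = 0.4418 (all in dits)

Chain rule: H(X,Y) = H(X) + H(Y|X)

Left side — joint entropy directly:
H(X,Y) = -Σ p(x,y) log p(x,y) = 0.9097 dits

Right side — compute H(Y|X) from the conditional distributions:
P(X) = (1/3, 1/4, 5/12), so H(X) = 0.4680 dits
H(Y|X) = Σ_x P(X=x) · H(Y|X=x):
  P(Y|X=0) = (1/2, 1/4, 1/4), H(Y|X=0) = 0.4515, weight P(X=0) = 1/3
  P(Y|X=1) = (1/3, 1/3, 1/3), H(Y|X=1) = 0.4771, weight P(X=1) = 1/4
  P(Y|X=2) = (3/5, 1/5, 1/5), H(Y|X=2) = 0.4127, weight P(X=2) = 5/12
H(Y|X) = 0.4418 dits

H(X) + H(Y|X) = 0.4680 + 0.4418 = 0.9097 dits

Both sides equal 0.9097 dits. ✓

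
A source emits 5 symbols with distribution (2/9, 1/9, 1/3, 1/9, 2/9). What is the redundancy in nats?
0.0865 nats

Redundancy measures how far a source is from maximum entropy:
R = H_max - H(X)

Maximum entropy for 5 symbols: H_max = log_e(5) = 1.6094 nats
Actual entropy: H(X) = 1.5230 nats
Redundancy: R = 1.6094 - 1.5230 = 0.0865 nats

This redundancy represents potential for compression: the source could be compressed by 0.0865 nats per symbol.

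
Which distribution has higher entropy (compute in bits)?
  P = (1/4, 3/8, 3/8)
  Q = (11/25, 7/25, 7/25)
P

Computing entropies in bits:
H(P) = 1.5613
H(Q) = 1.5496

Distribution P has higher entropy.

Intuition: The distribution closer to uniform (more spread out) has higher entropy.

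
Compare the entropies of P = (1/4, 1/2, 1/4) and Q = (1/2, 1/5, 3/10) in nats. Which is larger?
P

Computing entropies in nats:
H(P) = 1.0397
H(Q) = 1.0297

Distribution P has higher entropy.

Intuition: The distribution closer to uniform (more spread out) has higher entropy.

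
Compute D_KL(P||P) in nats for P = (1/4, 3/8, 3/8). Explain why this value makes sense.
0.0000 nats

KL divergence satisfies the Gibbs inequality: D_KL(P||Q) ≥ 0 for all distributions P, Q.

D_KL(P||Q) = Σ p(x) log(p(x)/q(x))
Each term is p(x) × log_e(p(x)/p(x)) = p(x) × log_e(1) = 0, so the sum is 0.
D_KL(P||Q) = 0.0000 nats

When P = Q, the KL divergence is exactly 0, as there is no 'divergence' between identical distributions.

This non-negativity is a fundamental property: relative entropy cannot be negative because it measures how different Q is from P.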